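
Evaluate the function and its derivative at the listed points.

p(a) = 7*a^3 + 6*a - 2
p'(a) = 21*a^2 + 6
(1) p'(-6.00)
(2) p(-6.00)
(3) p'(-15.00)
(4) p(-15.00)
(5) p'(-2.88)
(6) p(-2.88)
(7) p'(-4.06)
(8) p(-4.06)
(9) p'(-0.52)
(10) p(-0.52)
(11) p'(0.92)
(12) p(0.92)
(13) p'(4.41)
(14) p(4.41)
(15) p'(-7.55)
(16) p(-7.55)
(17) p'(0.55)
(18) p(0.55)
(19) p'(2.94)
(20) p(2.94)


(1) = 762.00
(2) = -1550.00
(3) = 4731.00
(4) = -23717.00
(5) = 180.18
(6) = -186.50
(7) = 352.16
(8) = -494.82
(9) = 11.68
(10) = -6.10
(11) = 23.77
(12) = 8.97
(13) = 414.41
(14) = 624.82
(15) = 1203.05
(16) = -3059.88
(17) = 12.35
(18) = 2.46
(19) = 187.52
(20) = 193.53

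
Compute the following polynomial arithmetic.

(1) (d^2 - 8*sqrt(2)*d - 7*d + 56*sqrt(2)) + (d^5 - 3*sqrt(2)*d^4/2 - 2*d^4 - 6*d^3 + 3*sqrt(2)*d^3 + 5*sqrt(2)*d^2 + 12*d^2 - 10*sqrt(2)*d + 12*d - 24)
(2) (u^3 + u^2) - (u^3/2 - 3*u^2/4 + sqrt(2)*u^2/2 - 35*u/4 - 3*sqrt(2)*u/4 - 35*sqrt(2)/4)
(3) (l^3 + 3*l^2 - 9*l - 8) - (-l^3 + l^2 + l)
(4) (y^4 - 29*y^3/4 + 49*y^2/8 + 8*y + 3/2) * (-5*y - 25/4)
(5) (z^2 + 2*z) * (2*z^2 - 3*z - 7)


(1) = d^5 - 3*sqrt(2)*d^4/2 - 2*d^4 - 6*d^3 + 3*sqrt(2)*d^3 + 5*sqrt(2)*d^2 + 13*d^2 - 18*sqrt(2)*d + 5*d - 24 + 56*sqrt(2)
(2) = u^3/2 - sqrt(2)*u^2/2 + 7*u^2/4 + 3*sqrt(2)*u/4 + 35*u/4 + 35*sqrt(2)/4
(3) = 2*l^3 + 2*l^2 - 10*l - 8
(4) = -5*y^5 + 30*y^4 + 235*y^3/16 - 2505*y^2/32 - 115*y/2 - 75/8
(5) = 2*z^4 + z^3 - 13*z^2 - 14*z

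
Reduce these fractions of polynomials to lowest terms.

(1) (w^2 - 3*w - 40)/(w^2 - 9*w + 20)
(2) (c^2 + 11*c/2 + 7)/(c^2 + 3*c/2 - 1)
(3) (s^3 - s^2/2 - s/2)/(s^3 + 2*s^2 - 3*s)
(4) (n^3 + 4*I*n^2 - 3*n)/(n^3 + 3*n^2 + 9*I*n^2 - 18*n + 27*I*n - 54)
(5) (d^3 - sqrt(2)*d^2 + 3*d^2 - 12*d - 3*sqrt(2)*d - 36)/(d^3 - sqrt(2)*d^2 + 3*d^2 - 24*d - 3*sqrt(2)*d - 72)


(1) = (w^2 - 3*w - 40)/(w^2 - 9*w + 20)
(2) = (2*c + 7)/(2*c - 1)
(3) = (2*s + 1)/(2*s + 6)
(4) = (n^2 + I*n)/(n^2 + n*(3 + 6*I) + 18*I)
(5) = (d^2 - sqrt(2)*d - 12)/(d^2 - sqrt(2)*d - 24)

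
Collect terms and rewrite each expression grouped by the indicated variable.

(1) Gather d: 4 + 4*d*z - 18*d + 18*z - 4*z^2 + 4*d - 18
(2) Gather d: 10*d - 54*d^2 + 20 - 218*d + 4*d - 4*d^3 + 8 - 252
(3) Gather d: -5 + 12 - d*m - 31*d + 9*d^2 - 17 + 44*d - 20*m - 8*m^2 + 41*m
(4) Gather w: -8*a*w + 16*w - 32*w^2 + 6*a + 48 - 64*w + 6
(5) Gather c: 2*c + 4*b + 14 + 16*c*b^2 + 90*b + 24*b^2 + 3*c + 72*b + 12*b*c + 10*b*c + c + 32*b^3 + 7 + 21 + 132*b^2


(1) = d*(4*z - 14) - 4*z^2 + 18*z - 14
(2) = -4*d^3 - 54*d^2 - 204*d - 224
(3) = 9*d^2 + d*(13 - m) - 8*m^2 + 21*m - 10
(4) = 6*a - 32*w^2 + w*(-8*a - 48) + 54
(5) = 32*b^3 + 156*b^2 + 166*b + c*(16*b^2 + 22*b + 6) + 42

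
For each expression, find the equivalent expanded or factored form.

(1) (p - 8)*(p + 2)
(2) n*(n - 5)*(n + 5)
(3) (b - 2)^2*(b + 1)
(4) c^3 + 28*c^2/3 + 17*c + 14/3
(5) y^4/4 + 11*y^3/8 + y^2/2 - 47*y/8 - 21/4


(1) = p^2 - 6*p - 16
(2) = n^3 - 25*n
(3) = b^3 - 3*b^2 + 4
(4) = (c + 1/3)*(c + 2)*(c + 7)
(5) = (y/4 + 1/4)*(y - 2)*(y + 3)*(y + 7/2)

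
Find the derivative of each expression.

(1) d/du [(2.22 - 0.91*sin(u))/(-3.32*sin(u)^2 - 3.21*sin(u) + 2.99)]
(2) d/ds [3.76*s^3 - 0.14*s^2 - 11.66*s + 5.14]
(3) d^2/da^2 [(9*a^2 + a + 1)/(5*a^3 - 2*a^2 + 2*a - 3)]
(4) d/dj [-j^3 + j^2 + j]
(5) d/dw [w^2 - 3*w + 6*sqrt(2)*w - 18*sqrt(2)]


(1) = (-3.0212*sin(u)^2 + 14.7408*sin(u) + 4.4053)*cos(u)/(11.0224*sin(u)^4 + 21.3144*sin(u)^3 - 9.5495*sin(u)^2 - 19.1958*sin(u) + 8.9401)
(2) = 11.28*s^2 - 0.28*s - 11.66
(3) = 10*(45*a^6 + 15*a^5 - 30*a^4 + 179*a^3 - 6*a^2 + 3*a + 17)/(125*a^9 - 150*a^8 + 210*a^7 - 353*a^6 + 264*a^5 - 240*a^4 + 215*a^3 - 90*a^2 + 54*a - 27)
(4) = -3*j^2 + 2*j + 1
(5) = 2*w - 3 + 6*sqrt(2)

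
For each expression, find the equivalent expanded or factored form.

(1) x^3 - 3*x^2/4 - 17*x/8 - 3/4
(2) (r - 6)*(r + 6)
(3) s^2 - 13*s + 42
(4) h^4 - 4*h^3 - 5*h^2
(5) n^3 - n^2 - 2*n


(1) = (x - 2)*(x + 1/2)*(x + 3/4)
(2) = r^2 - 36
(3) = (s - 7)*(s - 6)
(4) = h^2*(h - 5)*(h + 1)
(5) = n*(n - 2)*(n + 1)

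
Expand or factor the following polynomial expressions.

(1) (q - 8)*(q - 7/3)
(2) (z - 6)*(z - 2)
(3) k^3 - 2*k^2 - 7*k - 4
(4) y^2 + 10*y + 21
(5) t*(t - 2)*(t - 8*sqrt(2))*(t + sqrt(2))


(1) = q^2 - 31*q/3 + 56/3
(2) = z^2 - 8*z + 12
(3) = (k - 4)*(k + 1)^2
(4) = (y + 3)*(y + 7)
(5) = t^4 - 7*sqrt(2)*t^3 - 2*t^3 - 16*t^2 + 14*sqrt(2)*t^2 + 32*t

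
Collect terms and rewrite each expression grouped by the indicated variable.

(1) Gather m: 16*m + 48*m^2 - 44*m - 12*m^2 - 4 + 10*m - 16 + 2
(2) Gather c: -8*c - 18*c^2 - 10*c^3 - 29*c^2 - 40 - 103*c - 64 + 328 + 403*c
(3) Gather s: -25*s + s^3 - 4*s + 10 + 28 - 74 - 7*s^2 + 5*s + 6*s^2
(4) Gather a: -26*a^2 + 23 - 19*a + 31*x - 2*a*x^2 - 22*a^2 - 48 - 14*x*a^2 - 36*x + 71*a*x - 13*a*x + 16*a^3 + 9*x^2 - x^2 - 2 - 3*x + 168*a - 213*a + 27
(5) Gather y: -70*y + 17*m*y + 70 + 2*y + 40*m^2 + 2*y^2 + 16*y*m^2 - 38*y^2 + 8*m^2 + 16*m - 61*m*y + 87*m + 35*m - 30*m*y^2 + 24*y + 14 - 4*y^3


(1) = 36*m^2 - 18*m - 18
(2) = -10*c^3 - 47*c^2 + 292*c + 224
(3) = s^3 - s^2 - 24*s - 36
(4) = 16*a^3 + a^2*(-14*x - 48) + a*(-2*x^2 + 58*x - 64) + 8*x^2 - 8*x
(5) = 48*m^2 + 138*m - 4*y^3 + y^2*(-30*m - 36) + y*(16*m^2 - 44*m - 44) + 84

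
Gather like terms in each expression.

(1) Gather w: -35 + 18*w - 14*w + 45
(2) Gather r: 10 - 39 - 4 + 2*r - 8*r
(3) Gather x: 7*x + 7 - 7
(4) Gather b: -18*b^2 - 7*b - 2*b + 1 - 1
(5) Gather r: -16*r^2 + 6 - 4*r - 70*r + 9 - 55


(1) = 4*w + 10
(2) = -6*r - 33
(3) = 7*x
(4) = -18*b^2 - 9*b
(5) = -16*r^2 - 74*r - 40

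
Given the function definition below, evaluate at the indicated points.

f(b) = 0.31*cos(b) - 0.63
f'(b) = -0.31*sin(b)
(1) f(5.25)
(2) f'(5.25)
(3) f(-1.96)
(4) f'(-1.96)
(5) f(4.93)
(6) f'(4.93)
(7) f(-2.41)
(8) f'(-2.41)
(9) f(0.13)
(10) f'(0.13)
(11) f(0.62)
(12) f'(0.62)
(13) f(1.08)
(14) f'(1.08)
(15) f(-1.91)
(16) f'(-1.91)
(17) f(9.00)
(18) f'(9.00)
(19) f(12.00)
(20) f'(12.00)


(1) = -0.47
(2) = 0.27
(3) = -0.75
(4) = 0.29
(5) = -0.56
(6) = 0.30
(7) = -0.86
(8) = 0.21
(9) = -0.32
(10) = -0.04
(11) = -0.38
(12) = -0.18
(13) = -0.48
(14) = -0.27
(15) = -0.73
(16) = 0.29
(17) = -0.91
(18) = -0.13
(19) = -0.37
(20) = 0.17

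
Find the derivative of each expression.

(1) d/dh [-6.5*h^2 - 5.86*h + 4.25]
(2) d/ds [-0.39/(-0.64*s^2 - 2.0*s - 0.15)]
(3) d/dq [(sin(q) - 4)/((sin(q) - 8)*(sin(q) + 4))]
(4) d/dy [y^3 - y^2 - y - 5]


(1) = -13.0*h - 5.86
(2) = (-0.4992*s - 0.78)/(0.64*s^2 + 2.0*s + 0.15)^2
(3) = (8*sin(q) + cos(q)^2 - 49)*cos(q)/((sin(q) - 8)^2*(sin(q) + 4)^2)
(4) = 3*y^2 - 2*y - 1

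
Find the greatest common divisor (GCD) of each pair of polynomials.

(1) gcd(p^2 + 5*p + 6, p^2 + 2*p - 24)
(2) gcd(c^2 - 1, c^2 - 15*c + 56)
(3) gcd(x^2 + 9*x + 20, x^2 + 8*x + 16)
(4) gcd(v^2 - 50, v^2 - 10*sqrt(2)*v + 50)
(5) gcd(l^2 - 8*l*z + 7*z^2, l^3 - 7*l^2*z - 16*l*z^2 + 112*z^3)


(1) = 1
(2) = 1
(3) = x + 4
(4) = gcd((v - 5*sqrt(2))*(v + 5*sqrt(2)), (v - 5*sqrt(2))^2) = v - 5*sqrt(2)
(5) = gcd((l - 7*z)*(l - z), (l - 7*z)*(l - 4*z)*(l + 4*z)) = -l + 7*z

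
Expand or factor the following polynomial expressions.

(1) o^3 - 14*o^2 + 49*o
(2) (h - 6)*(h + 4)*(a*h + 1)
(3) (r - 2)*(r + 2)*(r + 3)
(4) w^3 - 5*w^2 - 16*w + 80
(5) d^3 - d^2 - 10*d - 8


(1) = o*(o - 7)^2
(2) = a*h^3 - 2*a*h^2 - 24*a*h + h^2 - 2*h - 24
(3) = r^3 + 3*r^2 - 4*r - 12
(4) = (w - 5)*(w - 4)*(w + 4)
(5) = (d - 4)*(d + 1)*(d + 2)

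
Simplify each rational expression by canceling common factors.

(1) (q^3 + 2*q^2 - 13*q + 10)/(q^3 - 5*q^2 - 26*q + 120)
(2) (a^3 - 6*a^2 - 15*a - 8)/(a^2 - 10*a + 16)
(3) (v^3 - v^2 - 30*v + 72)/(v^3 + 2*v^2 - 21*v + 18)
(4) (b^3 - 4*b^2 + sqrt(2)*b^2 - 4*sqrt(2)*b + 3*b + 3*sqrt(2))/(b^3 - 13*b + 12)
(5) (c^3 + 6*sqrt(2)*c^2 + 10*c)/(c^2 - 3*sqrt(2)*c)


(1) = (q^2 - 3*q + 2)/(q^2 - 10*q + 24)
(2) = (a^2 + 2*a + 1)/(a - 2)
(3) = (v - 4)/(v - 1)
(4) = (b + sqrt(2))/(b + 4)
(5) = (c^2 + 6*sqrt(2)*c + 10)/(c - 3*sqrt(2))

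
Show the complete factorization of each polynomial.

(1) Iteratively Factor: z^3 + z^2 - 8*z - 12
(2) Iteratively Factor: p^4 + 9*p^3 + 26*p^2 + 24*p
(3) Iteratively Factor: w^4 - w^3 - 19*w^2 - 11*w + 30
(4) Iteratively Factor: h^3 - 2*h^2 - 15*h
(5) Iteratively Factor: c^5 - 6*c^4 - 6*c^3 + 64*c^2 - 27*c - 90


(1) = (z - 3)*(z^2 + 4*z + 4) = (z - 3)*(z + 2)*(z + 2)
(2) = (p)*(p^3 + 9*p^2 + 26*p + 24) = p*(p + 3)*(p^2 + 6*p + 8) = p*(p + 3)*(p + 4)*(p + 2)
(3) = (w - 5)*(w^3 + 4*w^2 + w - 6) = (w - 5)*(w + 3)*(w^2 + w - 2) = (w - 5)*(w - 1)*(w + 3)*(w + 2)
(4) = (h)*(h^2 - 2*h - 15) = h*(h + 3)*(h - 5)
(5) = (c - 3)*(c^4 - 3*c^3 - 15*c^2 + 19*c + 30) = (c - 5)*(c - 3)*(c^3 + 2*c^2 - 5*c - 6) = (c - 5)*(c - 3)*(c + 1)*(c^2 + c - 6) = (c - 5)*(c - 3)*(c - 2)*(c + 1)*(c + 3)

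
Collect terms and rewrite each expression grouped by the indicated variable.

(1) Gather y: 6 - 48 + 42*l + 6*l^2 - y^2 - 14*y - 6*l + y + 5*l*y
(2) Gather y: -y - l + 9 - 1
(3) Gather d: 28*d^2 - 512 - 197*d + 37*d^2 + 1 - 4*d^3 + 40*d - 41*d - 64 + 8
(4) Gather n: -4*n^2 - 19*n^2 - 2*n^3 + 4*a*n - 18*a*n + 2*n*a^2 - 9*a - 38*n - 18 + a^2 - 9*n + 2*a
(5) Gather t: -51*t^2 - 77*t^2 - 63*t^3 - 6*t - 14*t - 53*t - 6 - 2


(1) = 6*l^2 + 36*l - y^2 + y*(5*l - 13) - 42
(2) = -l - y + 8
(3) = -4*d^3 + 65*d^2 - 198*d - 567
(4) = a^2 - 7*a - 2*n^3 - 23*n^2 + n*(2*a^2 - 14*a - 47) - 18
(5) = -63*t^3 - 128*t^2 - 73*t - 8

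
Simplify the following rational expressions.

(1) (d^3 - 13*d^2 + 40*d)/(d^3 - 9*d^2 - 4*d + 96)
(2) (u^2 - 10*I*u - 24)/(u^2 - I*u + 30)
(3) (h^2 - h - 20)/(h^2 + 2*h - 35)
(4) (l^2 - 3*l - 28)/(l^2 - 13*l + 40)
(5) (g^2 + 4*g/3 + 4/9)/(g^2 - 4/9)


(1) = (d^2 - 5*d)/(d^2 - d - 12)
(2) = (u - 4*I)/(u + 5*I)
(3) = (h + 4)/(h + 7)
(4) = (l^2 - 3*l - 28)/(l^2 - 13*l + 40)
(5) = (3*g + 2)/(3*g - 2)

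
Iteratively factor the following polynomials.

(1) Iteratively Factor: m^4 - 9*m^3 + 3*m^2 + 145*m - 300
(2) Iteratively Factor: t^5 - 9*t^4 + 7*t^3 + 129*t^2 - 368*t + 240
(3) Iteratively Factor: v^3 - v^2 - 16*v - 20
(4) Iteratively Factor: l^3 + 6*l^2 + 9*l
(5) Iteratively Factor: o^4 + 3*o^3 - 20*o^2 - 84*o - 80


(1) = (m - 5)*(m^3 - 4*m^2 - 17*m + 60) = (m - 5)*(m - 3)*(m^2 - m - 20) = (m - 5)*(m - 3)*(m + 4)*(m - 5)
(2) = (t - 1)*(t^4 - 8*t^3 - t^2 + 128*t - 240) = (t - 4)*(t - 1)*(t^3 - 4*t^2 - 17*t + 60) = (t - 5)*(t - 4)*(t - 1)*(t^2 + t - 12) = (t - 5)*(t - 4)*(t - 1)*(t + 4)*(t - 3)
(3) = (v + 2)*(v^2 - 3*v - 10) = (v + 2)^2*(v - 5)
(4) = (l + 3)*(l^2 + 3*l) = l*(l + 3)*(l + 3)
(5) = (o - 5)*(o^3 + 8*o^2 + 20*o + 16) = (o - 5)*(o + 4)*(o^2 + 4*o + 4) = (o - 5)*(o + 2)*(o + 4)*(o + 2)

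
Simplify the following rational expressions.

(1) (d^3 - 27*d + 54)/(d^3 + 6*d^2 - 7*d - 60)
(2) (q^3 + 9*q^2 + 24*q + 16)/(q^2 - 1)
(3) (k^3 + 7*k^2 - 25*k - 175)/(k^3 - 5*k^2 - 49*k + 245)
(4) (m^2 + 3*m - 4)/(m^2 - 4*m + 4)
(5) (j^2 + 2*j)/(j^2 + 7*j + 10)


(1) = (d^2 + 3*d - 18)/(d^2 + 9*d + 20)
(2) = (q^2 + 8*q + 16)/(q - 1)
(3) = (k + 5)/(k - 7)
(4) = (m^2 + 3*m - 4)/(m^2 - 4*m + 4)
(5) = j/(j + 5)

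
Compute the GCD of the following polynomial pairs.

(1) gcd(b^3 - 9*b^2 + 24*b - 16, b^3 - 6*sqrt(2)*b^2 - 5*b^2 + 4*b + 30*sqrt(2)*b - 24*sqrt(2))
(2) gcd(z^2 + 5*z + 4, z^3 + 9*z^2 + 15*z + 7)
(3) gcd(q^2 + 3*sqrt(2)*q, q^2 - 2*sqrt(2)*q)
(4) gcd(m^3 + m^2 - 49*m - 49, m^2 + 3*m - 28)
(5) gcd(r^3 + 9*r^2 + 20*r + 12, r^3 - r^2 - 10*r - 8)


(1) = gcd((b - 4)^2*(b - 1), (b - 4)*(b - 1)*(b - 6*sqrt(2))) = b^2 - 5*b + 4
(2) = z + 1
(3) = q
(4) = m + 7
(5) = gcd((r + 1)*(r + 2)*(r + 6), (r - 4)*(r + 1)*(r + 2)) = r^2 + 3*r + 2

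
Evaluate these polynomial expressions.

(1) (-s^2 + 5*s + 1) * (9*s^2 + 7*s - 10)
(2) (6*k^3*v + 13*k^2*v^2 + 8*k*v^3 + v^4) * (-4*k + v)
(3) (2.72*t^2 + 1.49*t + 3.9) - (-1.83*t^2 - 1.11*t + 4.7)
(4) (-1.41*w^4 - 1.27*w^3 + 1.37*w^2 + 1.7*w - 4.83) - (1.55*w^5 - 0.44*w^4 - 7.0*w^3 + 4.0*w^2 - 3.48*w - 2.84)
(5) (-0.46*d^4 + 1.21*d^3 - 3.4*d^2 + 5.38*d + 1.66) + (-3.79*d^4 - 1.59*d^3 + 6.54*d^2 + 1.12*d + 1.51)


(1) = -9*s^4 + 38*s^3 + 54*s^2 - 43*s - 10
(2) = -24*k^4*v - 46*k^3*v^2 - 19*k^2*v^3 + 4*k*v^4 + v^5
(3) = 4.55*t^2 + 2.6*t - 0.8
(4) = -1.55*w^5 - 0.97*w^4 + 5.73*w^3 - 2.63*w^2 + 5.18*w - 1.99
(5) = -4.25*d^4 - 0.38*d^3 + 3.14*d^2 + 6.5*d + 3.17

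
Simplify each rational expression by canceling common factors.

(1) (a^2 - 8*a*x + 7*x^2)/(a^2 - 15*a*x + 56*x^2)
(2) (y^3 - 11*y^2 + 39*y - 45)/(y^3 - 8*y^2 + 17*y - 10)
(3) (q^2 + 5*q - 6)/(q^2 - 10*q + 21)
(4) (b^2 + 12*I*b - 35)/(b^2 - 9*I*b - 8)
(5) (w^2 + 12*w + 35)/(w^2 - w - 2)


(1) = (-a + x)/(-a + 8*x)
(2) = (y^2 - 6*y + 9)/(y^2 - 3*y + 2)
(3) = (q^2 + 5*q - 6)/(q^2 - 10*q + 21)
(4) = (b^2 + 12*I*b - 35)/(b^2 - 9*I*b - 8)
(5) = (w^2 + 12*w + 35)/(w^2 - w - 2)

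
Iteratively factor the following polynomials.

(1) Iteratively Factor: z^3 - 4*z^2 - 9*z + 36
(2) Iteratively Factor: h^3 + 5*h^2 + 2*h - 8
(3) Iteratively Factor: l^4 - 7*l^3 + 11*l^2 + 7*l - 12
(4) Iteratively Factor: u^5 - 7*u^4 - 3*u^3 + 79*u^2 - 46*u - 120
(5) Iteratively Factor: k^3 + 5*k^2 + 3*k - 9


(1) = (z + 3)*(z^2 - 7*z + 12) = (z - 4)*(z + 3)*(z - 3)
(2) = (h - 1)*(h^2 + 6*h + 8) = (h - 1)*(h + 4)*(h + 2)
(3) = (l - 4)*(l^3 - 3*l^2 - l + 3) = (l - 4)*(l - 1)*(l^2 - 2*l - 3) = (l - 4)*(l - 3)*(l - 1)*(l + 1)
(4) = (u - 4)*(u^4 - 3*u^3 - 15*u^2 + 19*u + 30) = (u - 4)*(u + 1)*(u^3 - 4*u^2 - 11*u + 30) = (u - 4)*(u - 2)*(u + 1)*(u^2 - 2*u - 15) = (u - 4)*(u - 2)*(u + 1)*(u + 3)*(u - 5)
(5) = (k + 3)*(k^2 + 2*k - 3) = (k + 3)^2*(k - 1)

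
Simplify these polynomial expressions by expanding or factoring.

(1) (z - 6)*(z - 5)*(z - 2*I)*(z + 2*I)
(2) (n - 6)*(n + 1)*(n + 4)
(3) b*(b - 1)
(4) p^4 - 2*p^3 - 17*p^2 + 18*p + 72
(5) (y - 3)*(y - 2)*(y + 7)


(1) = z^4 - 11*z^3 + 34*z^2 - 44*z + 120
(2) = n^3 - n^2 - 26*n - 24
(3) = b^2 - b
(4) = (p - 4)*(p - 3)*(p + 2)*(p + 3)
(5) = y^3 + 2*y^2 - 29*y + 42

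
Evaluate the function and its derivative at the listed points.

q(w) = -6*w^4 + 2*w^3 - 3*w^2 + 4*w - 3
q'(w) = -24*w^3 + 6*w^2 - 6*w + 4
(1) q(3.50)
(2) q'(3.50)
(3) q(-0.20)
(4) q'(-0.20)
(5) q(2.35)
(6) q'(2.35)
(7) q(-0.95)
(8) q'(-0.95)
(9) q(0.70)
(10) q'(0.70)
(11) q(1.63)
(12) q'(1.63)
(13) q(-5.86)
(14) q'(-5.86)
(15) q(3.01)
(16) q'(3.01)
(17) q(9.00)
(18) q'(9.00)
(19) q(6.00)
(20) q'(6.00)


(1) = -840.38
(2) = -972.50
(3) = -3.95
(4) = 5.63
(5) = -167.20
(6) = -288.43
(7) = -16.11
(8) = 35.69
(9) = -2.42
(10) = -5.49
(11) = -38.14
(12) = -93.78
(13) = -7607.17
(14) = 5074.72
(15) = -456.11
(16) = -614.20
(17) = -38118.00
(18) = -17060.00
(19) = -7431.00
(20) = -5000.00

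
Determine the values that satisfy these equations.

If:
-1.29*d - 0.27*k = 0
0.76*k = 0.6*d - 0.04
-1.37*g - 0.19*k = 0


Then:
d = 0.01
g = 0.01
k = -0.05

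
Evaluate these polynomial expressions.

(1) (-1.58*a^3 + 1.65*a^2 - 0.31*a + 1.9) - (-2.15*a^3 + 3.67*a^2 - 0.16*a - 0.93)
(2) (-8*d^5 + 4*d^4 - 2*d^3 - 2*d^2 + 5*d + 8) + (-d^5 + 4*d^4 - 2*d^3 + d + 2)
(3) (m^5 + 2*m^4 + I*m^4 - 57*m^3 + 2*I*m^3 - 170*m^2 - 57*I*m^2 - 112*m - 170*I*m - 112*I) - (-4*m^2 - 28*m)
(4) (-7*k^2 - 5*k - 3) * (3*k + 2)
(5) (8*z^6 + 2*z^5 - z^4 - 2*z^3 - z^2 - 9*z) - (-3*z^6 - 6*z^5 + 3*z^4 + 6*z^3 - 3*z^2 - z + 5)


(1) = 0.57*a^3 - 2.02*a^2 - 0.15*a + 2.83
(2) = -9*d^5 + 8*d^4 - 4*d^3 - 2*d^2 + 6*d + 10
(3) = m^5 + 2*m^4 + I*m^4 - 57*m^3 + 2*I*m^3 - 166*m^2 - 57*I*m^2 - 84*m - 170*I*m - 112*I
(4) = -21*k^3 - 29*k^2 - 19*k - 6
(5) = 11*z^6 + 8*z^5 - 4*z^4 - 8*z^3 + 2*z^2 - 8*z - 5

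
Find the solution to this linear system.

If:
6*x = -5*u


Then:
u = -6*x/5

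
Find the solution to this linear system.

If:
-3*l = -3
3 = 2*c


Then:
c = 3/2
l = 1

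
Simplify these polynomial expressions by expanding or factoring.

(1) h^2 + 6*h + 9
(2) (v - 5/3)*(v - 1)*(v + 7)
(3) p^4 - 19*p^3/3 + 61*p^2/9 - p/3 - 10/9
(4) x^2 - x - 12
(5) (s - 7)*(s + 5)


(1) = (h + 3)^2
(2) = v^3 + 13*v^2/3 - 17*v + 35/3
(3) = (p - 5)*(p - 1)*(p - 2/3)*(p + 1/3)
(4) = (x - 4)*(x + 3)
(5) = s^2 - 2*s - 35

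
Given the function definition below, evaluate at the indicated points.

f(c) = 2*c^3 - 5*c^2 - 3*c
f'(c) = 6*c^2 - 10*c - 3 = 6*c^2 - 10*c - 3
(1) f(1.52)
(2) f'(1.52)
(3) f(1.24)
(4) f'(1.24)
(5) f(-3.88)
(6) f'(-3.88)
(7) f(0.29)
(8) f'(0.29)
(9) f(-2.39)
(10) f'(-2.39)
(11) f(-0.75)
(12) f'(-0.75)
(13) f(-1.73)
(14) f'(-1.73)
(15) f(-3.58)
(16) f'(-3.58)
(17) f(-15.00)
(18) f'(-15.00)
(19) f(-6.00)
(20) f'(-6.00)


(1) = -9.09
(2) = -4.34
(3) = -7.59
(4) = -6.17
(5) = -180.45
(6) = 126.13
(7) = -1.24
(8) = -5.40
(9) = -48.69
(10) = 55.17
(11) = -1.41
(12) = 7.88
(13) = -20.13
(14) = 32.26
(15) = -145.11
(16) = 109.70
(17) = -7830.00
(18) = 1497.00
(19) = -594.00
(20) = 273.00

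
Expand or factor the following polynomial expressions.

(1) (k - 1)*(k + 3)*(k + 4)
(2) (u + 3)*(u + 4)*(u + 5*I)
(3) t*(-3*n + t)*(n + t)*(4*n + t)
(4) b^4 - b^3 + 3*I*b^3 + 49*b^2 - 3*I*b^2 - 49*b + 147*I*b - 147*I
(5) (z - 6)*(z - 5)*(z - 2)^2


(1) = k^3 + 6*k^2 + 5*k - 12
(2) = u^3 + 7*u^2 + 5*I*u^2 + 12*u + 35*I*u + 60*I
(3) = -12*n^3*t - 11*n^2*t^2 + 2*n*t^3 + t^4
(4) = (b - 1)*(b - 7*I)*(b + 3*I)*(b + 7*I)
(5) = z^4 - 15*z^3 + 78*z^2 - 164*z + 120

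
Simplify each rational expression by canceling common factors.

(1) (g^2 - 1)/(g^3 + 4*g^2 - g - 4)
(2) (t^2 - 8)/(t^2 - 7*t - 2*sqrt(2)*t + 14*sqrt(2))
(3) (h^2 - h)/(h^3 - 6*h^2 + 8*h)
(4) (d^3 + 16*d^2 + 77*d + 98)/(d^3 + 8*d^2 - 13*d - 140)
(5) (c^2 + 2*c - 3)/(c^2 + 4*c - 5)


(1) = 1/(g + 4)
(2) = (t + 2*sqrt(2))/(t - 7)
(3) = (h - 1)/(h^2 - 6*h + 8)
(4) = (d^2 + 9*d + 14)/(d^2 + d - 20)
(5) = (c + 3)/(c + 5)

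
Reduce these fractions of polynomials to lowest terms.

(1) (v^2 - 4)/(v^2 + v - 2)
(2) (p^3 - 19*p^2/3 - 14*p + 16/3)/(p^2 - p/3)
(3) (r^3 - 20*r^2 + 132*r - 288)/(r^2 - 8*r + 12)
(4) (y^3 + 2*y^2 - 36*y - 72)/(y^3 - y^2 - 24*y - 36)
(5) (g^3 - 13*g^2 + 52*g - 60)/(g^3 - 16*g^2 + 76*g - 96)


(1) = (v - 2)/(v - 1)
(2) = (p^2 - 6*p - 16)/p
(3) = (r^2 - 14*r + 48)/(r - 2)
(4) = (y + 6)/(y + 3)
(5) = (g - 5)/(g - 8)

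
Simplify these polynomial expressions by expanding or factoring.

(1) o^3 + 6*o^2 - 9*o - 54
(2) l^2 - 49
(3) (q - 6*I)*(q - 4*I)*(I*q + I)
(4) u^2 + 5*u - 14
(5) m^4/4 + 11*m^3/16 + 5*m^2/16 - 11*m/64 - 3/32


(1) = (o - 3)*(o + 3)*(o + 6)
(2) = (l - 7)*(l + 7)
(3) = I*q^3 + 10*q^2 + I*q^2 + 10*q - 24*I*q - 24*I
(4) = (u - 2)*(u + 7)
(5) = (m/4 + 1/2)*(m - 1/2)*(m + 1/2)*(m + 3/4)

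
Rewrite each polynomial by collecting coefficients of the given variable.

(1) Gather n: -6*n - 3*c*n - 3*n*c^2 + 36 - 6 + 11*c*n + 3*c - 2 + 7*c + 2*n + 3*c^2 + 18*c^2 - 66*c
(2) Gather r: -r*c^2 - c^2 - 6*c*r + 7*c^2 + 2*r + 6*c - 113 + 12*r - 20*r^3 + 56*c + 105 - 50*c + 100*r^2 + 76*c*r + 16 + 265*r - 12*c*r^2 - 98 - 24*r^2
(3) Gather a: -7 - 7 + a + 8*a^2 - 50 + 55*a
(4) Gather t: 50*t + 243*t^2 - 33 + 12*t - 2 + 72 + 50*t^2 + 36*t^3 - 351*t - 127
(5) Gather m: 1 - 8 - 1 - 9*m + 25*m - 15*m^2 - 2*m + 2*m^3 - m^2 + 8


(1) = 21*c^2 - 56*c + n*(-3*c^2 + 8*c - 4) + 28
(2) = 6*c^2 + 12*c - 20*r^3 + r^2*(76 - 12*c) + r*(-c^2 + 70*c + 279) - 90
(3) = 8*a^2 + 56*a - 64
(4) = 36*t^3 + 293*t^2 - 289*t - 90
(5) = 2*m^3 - 16*m^2 + 14*m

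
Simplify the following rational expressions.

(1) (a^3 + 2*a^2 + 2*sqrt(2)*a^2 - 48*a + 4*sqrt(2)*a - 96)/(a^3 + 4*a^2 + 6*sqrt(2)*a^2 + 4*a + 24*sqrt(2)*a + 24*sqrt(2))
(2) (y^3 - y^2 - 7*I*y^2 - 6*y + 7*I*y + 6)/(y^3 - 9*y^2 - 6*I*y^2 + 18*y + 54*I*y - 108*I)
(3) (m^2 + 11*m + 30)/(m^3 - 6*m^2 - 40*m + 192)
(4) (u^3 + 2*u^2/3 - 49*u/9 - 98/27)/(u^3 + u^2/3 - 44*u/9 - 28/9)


(1) = (a - 4*sqrt(2))/(a + 2)
(2) = (y^2 + y*(-1 - I) + I)/(y^2 - 9*y + 18)
(3) = (m + 5)/(m^2 - 12*m + 32)
(4) = (3*u + 7)/(3*u + 6)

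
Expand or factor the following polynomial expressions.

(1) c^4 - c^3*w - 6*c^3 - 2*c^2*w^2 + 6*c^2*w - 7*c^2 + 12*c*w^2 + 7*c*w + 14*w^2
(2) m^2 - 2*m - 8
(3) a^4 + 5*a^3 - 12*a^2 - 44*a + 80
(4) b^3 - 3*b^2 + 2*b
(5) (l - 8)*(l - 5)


(1) = (c - 7)*(c + 1)*(c - 2*w)*(c + w)
(2) = (m - 4)*(m + 2)
(3) = (a - 2)^2*(a + 4)*(a + 5)
(4) = b*(b - 2)*(b - 1)
(5) = l^2 - 13*l + 40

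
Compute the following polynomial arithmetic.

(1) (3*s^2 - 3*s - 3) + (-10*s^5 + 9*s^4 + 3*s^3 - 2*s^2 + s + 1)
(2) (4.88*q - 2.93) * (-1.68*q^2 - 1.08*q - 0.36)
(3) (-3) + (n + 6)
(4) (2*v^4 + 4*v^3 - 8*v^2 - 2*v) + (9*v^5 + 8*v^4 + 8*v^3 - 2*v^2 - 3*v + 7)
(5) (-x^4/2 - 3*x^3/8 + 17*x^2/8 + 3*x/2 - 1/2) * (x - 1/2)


(1) = -10*s^5 + 9*s^4 + 3*s^3 + s^2 - 2*s - 2
(2) = -8.1984*q^3 - 0.348*q^2 + 1.4076*q + 1.0548
(3) = n + 3
(4) = 9*v^5 + 10*v^4 + 12*v^3 - 10*v^2 - 5*v + 7
(5) = -x^5/2 - x^4/8 + 37*x^3/16 + 7*x^2/16 - 5*x/4 + 1/4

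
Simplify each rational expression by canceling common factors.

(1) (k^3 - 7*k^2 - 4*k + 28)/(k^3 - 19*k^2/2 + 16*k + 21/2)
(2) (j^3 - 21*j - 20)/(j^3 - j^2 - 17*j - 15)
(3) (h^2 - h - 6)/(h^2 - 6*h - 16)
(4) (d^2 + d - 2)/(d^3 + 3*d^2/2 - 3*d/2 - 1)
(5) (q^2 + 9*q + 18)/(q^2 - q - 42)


(1) = (2*k^2 - 8)/(2*k^2 - 5*k - 3)
(2) = (j + 4)/(j + 3)
(3) = (h - 3)/(h - 8)
(4) = 2/(2*d + 1)
(5) = (q + 3)/(q - 7)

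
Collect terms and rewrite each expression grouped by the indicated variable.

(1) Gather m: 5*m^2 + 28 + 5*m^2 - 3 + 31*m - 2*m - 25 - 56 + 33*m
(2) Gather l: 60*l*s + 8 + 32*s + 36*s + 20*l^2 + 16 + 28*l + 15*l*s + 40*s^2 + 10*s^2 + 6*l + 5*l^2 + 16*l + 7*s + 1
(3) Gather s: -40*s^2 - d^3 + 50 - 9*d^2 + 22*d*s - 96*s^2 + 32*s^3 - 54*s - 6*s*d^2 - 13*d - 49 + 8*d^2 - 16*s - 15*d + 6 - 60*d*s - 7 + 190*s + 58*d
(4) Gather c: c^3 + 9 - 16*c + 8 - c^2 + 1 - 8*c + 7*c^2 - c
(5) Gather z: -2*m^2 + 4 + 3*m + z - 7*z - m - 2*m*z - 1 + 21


(1) = 10*m^2 + 62*m - 56
(2) = 25*l^2 + l*(75*s + 50) + 50*s^2 + 75*s + 25
(3) = -d^3 - d^2 + 30*d + 32*s^3 - 136*s^2 + s*(-6*d^2 - 38*d + 120)
(4) = c^3 + 6*c^2 - 25*c + 18
(5) = -2*m^2 + 2*m + z*(-2*m - 6) + 24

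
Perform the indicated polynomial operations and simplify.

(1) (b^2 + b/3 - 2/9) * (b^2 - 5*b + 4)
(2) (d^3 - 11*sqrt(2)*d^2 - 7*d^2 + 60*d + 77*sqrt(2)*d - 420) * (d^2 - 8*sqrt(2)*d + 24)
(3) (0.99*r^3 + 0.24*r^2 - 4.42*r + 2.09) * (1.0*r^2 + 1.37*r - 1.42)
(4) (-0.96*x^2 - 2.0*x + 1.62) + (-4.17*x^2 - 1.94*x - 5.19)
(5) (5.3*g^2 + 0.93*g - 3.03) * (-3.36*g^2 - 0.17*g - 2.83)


(1) = b^4 - 14*b^3/3 + 19*b^2/9 + 22*b/9 - 8/9
(2) = d^5 - 19*sqrt(2)*d^4 - 7*d^4 + 133*sqrt(2)*d^3 + 260*d^3 - 1820*d^2 - 744*sqrt(2)*d^2 + 1440*d + 5208*sqrt(2)*d - 10080
(3) = 0.99*r^5 + 1.5963*r^4 - 5.497*r^3 - 4.3062*r^2 + 9.1397*r - 2.9678
(4) = -5.13*x^2 - 3.94*x - 3.57
(5) = -17.808*g^4 - 4.0258*g^3 - 4.9763*g^2 - 2.1168*g + 8.5749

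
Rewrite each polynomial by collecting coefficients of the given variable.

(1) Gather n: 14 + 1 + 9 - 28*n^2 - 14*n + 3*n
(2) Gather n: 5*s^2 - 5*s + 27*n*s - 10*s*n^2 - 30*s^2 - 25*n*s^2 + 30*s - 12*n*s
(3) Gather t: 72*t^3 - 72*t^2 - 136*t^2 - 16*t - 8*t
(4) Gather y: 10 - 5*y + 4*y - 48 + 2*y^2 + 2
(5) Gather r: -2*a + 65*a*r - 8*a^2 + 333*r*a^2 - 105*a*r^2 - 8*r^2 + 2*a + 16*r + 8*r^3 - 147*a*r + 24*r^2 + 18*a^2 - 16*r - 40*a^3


(1) = -28*n^2 - 11*n + 24
(2) = -10*n^2*s + n*(-25*s^2 + 15*s) - 25*s^2 + 25*s
(3) = 72*t^3 - 208*t^2 - 24*t
(4) = 2*y^2 - y - 36
(5) = -40*a^3 + 10*a^2 + 8*r^3 + r^2*(16 - 105*a) + r*(333*a^2 - 82*a)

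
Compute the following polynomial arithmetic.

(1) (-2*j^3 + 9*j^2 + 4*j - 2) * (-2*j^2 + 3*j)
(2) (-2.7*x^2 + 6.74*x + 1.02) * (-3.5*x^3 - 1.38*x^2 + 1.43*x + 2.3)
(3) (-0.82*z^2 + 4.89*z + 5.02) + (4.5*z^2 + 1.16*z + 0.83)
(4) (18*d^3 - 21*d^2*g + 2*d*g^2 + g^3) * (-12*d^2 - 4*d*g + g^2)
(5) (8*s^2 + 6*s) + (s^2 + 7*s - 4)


(1) = 4*j^5 - 24*j^4 + 19*j^3 + 16*j^2 - 6*j
(2) = 9.45*x^5 - 19.864*x^4 - 16.7322*x^3 + 2.0206*x^2 + 16.9606*x + 2.346
(3) = 3.68*z^2 + 6.05*z + 5.85
(4) = -216*d^5 + 180*d^4*g + 78*d^3*g^2 - 41*d^2*g^3 - 2*d*g^4 + g^5
(5) = 9*s^2 + 13*s - 4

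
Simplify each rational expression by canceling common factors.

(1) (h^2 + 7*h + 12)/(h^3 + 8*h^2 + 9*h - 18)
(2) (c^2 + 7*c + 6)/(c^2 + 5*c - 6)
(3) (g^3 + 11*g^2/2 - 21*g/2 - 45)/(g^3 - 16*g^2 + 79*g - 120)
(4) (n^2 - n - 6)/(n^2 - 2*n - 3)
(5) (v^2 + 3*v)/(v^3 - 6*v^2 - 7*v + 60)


(1) = (h + 4)/(h^2 + 5*h - 6)
(2) = (c + 1)/(c - 1)
(3) = (2*g^2 + 17*g + 30)/(2*g^2 - 26*g + 80)
(4) = (n + 2)/(n + 1)
(5) = v/(v^2 - 9*v + 20)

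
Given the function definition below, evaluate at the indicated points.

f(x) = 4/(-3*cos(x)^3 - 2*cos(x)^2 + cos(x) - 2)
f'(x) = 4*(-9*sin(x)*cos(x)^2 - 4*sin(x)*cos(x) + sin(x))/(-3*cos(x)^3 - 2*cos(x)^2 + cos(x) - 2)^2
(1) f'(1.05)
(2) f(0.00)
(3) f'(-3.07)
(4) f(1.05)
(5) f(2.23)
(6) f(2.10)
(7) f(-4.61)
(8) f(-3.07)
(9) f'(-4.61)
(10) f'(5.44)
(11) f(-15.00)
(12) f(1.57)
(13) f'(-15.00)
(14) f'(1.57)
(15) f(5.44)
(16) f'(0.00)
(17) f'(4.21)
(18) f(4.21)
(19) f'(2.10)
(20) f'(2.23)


(1) = -1.99
(2) = -0.67
(3) = 0.28
(4) = -1.69
(5) = -1.50
(6) = -1.52
(7) = -1.89
(8) = -1.99
(9) = 1.16
(10) = 1.75
(11) = -1.54
(12) = -2.00
(13) = 0.45
(14) = 1.00
(15) = -1.29
(16) = 0.00
(17) = -0.43
(18) = -1.53
(19) = 0.36
(20) = 0.03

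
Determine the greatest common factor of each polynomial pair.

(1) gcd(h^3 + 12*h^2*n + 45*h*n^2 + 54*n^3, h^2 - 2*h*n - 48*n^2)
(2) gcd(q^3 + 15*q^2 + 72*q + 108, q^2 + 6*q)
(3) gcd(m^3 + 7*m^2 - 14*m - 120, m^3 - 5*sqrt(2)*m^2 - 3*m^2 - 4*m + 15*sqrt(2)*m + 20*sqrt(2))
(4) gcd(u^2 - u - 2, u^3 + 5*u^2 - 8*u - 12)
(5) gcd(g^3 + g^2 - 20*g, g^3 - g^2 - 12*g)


(1) = h + 6*n
(2) = gcd((q + 3)*(q + 6)^2, q*(q + 6)) = q + 6
(3) = m - 4
(4) = gcd((u - 2)*(u + 1), (u - 2)*(u + 1)*(u + 6)) = u^2 - u - 2
(5) = g^2 - 4*g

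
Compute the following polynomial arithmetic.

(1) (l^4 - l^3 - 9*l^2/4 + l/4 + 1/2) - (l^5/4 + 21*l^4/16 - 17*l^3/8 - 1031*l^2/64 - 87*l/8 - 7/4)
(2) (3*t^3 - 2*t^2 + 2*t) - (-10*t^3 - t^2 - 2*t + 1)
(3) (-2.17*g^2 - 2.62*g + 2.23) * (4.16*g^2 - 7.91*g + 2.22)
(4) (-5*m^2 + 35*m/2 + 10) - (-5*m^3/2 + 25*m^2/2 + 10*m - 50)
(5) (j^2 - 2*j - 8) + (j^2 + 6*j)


(1) = -l^5/4 - 5*l^4/16 + 9*l^3/8 + 887*l^2/64 + 89*l/8 + 9/4
(2) = 13*t^3 - t^2 + 4*t - 1
(3) = -9.0272*g^4 + 6.2655*g^3 + 25.1836*g^2 - 23.4557*g + 4.9506
(4) = 5*m^3/2 - 35*m^2/2 + 15*m/2 + 60
(5) = 2*j^2 + 4*j - 8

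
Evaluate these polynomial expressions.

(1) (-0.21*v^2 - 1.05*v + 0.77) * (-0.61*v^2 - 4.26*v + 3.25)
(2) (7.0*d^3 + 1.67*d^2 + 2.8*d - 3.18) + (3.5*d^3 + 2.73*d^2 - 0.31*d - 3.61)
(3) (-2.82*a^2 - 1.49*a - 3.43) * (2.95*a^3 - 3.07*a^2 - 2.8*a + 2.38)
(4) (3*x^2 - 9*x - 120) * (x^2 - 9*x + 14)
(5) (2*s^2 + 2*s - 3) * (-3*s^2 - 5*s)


(1) = 0.1281*v^4 + 1.5351*v^3 + 3.3208*v^2 - 6.6927*v + 2.5025
(2) = 10.5*d^3 + 4.4*d^2 + 2.49*d - 6.79
(3) = -8.319*a^5 + 4.2619*a^4 + 2.3518*a^3 + 7.9905*a^2 + 6.0578*a - 8.1634
(4) = 3*x^4 - 36*x^3 + 3*x^2 + 954*x - 1680
(5) = -6*s^4 - 16*s^3 - s^2 + 15*s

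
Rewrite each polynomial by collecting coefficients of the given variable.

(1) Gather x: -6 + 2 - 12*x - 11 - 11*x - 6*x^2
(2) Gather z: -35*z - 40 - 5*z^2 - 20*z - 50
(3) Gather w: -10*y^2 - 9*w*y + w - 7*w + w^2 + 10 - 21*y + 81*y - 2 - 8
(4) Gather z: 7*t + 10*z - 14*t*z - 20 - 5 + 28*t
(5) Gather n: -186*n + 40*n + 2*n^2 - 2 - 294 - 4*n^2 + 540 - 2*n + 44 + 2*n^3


(1) = -6*x^2 - 23*x - 15
(2) = -5*z^2 - 55*z - 90
(3) = w^2 + w*(-9*y - 6) - 10*y^2 + 60*y
(4) = 35*t + z*(10 - 14*t) - 25
(5) = 2*n^3 - 2*n^2 - 148*n + 288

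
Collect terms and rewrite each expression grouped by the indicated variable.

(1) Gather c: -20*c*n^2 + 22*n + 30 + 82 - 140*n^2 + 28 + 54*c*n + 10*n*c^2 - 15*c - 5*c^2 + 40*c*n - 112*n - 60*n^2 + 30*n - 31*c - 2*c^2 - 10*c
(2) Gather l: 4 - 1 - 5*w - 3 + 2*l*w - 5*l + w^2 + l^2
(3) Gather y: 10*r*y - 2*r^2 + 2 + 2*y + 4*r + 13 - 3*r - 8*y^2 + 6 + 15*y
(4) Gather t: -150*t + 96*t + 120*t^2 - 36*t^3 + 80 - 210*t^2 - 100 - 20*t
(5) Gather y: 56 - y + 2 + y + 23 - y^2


(1) = c^2*(10*n - 7) + c*(-20*n^2 + 94*n - 56) - 200*n^2 - 60*n + 140
(2) = l^2 + l*(2*w - 5) + w^2 - 5*w
(3) = -2*r^2 + r - 8*y^2 + y*(10*r + 17) + 21
(4) = -36*t^3 - 90*t^2 - 74*t - 20
(5) = 81 - y^2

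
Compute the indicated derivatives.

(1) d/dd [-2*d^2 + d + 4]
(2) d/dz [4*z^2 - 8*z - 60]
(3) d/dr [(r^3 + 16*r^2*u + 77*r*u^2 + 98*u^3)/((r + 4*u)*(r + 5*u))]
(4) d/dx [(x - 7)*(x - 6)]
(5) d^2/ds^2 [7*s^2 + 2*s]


(1) = 1 - 4*d
(2) = 8*z - 8
(3) = (r^4 + 18*r^3*u + 127*r^2*u^2 + 444*r*u^3 + 658*u^4)/(r^4 + 18*r^3*u + 121*r^2*u^2 + 360*r*u^3 + 400*u^4)
(4) = 2*x - 13
(5) = 14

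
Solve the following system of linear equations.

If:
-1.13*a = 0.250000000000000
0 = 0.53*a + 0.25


Then:
No Solution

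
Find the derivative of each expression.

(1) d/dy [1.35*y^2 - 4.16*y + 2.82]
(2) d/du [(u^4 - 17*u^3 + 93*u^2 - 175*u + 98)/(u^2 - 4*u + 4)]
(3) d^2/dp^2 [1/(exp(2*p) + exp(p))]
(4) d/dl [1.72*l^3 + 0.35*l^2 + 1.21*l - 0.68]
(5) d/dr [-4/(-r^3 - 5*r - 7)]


(1) = 2.7*y - 4.16
(2) = (2*u^3 - 21*u^2 + 60*u - 77)/(u^2 - 4*u + 4)
(3) = (-(exp(p) + 1)*(4*exp(p) + 1) + 2*(2*exp(p) + 1)^2)*exp(-p)/(exp(p) + 1)^3
(4) = 5.16*l^2 + 0.7*l + 1.21
(5) = 4*(-3*r^2 - 5)/(r^3 + 5*r + 7)^2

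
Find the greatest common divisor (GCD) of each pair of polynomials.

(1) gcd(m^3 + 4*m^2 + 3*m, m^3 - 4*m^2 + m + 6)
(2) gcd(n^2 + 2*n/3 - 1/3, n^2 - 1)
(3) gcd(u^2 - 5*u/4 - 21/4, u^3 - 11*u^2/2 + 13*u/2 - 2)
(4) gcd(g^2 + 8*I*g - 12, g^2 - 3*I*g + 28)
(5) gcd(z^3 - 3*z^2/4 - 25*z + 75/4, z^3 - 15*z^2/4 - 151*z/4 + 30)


(1) = gcd(m*(m + 1)*(m + 3), (m - 3)*(m - 2)*(m + 1)) = m + 1
(2) = n + 1
(3) = gcd((u - 3)*(u + 7/4), (u - 4)*(u - 1)*(u - 1/2)) = 1
(4) = 1
(5) = z^2 + 17*z/4 - 15/4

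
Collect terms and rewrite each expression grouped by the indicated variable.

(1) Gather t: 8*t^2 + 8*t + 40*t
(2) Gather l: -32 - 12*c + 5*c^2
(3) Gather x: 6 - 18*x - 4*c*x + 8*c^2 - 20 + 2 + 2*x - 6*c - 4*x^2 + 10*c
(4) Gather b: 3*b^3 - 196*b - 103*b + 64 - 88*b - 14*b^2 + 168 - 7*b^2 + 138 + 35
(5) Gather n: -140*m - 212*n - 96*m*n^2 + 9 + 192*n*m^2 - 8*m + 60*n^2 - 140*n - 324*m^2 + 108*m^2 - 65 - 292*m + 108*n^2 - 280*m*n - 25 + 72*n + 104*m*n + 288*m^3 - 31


(1) = 8*t^2 + 48*t
(2) = 5*c^2 - 12*c - 32
(3) = 8*c^2 + 4*c - 4*x^2 + x*(-4*c - 16) - 12
(4) = 3*b^3 - 21*b^2 - 387*b + 405
(5) = 288*m^3 - 216*m^2 - 440*m + n^2*(168 - 96*m) + n*(192*m^2 - 176*m - 280) - 112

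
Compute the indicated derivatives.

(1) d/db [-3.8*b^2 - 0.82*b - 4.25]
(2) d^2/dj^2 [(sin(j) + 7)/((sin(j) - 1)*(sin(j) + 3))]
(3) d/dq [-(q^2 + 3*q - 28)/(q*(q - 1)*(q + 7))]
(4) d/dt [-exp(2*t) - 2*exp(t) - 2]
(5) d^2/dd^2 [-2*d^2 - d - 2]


(1) = -7.6*b - 0.82
(2) = -(sin(j)^4 + 27*sin(j)^3 + 85*sin(j)^2 + 161*sin(j) + 110)/((sin(j) - 1)^2*(sin(j) + 3)^3)
(3) = (q^2 - 8*q + 4)/(q^2*(q^2 - 2*q + 1))
(4) = -2*(exp(t) + 1)*exp(t)
(5) = -4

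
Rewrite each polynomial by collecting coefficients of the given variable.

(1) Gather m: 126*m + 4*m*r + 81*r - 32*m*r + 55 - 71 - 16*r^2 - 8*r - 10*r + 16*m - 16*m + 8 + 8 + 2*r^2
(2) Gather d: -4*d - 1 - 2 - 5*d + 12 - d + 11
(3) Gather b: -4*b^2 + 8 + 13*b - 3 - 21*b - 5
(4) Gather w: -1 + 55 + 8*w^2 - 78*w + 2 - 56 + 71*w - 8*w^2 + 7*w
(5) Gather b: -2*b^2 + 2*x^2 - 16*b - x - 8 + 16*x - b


(1) = m*(126 - 28*r) - 14*r^2 + 63*r
(2) = 20 - 10*d
(3) = -4*b^2 - 8*b
(4) = 0
(5) = -2*b^2 - 17*b + 2*x^2 + 15*x - 8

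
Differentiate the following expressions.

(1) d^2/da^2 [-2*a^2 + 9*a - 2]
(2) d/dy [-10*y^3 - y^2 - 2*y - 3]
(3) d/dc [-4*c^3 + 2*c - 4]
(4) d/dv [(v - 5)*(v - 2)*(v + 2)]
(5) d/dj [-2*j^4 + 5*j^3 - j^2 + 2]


(1) = -4
(2) = -30*y^2 - 2*y - 2
(3) = 2 - 12*c^2
(4) = 3*v^2 - 10*v - 4
(5) = j*(-8*j^2 + 15*j - 2)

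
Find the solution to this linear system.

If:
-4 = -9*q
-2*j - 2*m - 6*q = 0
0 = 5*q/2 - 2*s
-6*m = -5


Then:
j = -13/6
m = 5/6
q = 4/9
s = 5/9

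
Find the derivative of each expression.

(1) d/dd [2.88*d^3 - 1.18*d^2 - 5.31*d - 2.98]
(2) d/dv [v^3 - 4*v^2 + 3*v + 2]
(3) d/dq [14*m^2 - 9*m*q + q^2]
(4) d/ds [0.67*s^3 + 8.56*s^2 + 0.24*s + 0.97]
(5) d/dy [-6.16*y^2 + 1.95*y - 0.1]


(1) = 8.64*d^2 - 2.36*d - 5.31
(2) = 3*v^2 - 8*v + 3
(3) = -9*m + 2*q
(4) = 2.01*s^2 + 17.12*s + 0.24
(5) = 1.95 - 12.32*y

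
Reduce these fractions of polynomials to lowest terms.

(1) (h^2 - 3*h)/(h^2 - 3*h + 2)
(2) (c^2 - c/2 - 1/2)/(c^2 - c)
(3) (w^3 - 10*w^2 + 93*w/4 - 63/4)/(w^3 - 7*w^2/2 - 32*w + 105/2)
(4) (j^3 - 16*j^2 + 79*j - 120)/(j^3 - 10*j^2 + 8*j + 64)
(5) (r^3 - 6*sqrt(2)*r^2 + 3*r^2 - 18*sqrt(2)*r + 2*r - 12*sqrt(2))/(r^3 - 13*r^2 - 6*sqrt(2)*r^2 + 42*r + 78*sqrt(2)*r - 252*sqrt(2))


(1) = (h^2 - 3*h)/(h^2 - 3*h + 2)
(2) = (2*c + 1)/(2*c)
(3) = (2*w - 3)/(2*w + 10)
(4) = (j^2 - 8*j + 15)/(j^2 - 2*j - 8)
(5) = (r^2 + 3*r + 2)/(r^2 - 13*r + 42)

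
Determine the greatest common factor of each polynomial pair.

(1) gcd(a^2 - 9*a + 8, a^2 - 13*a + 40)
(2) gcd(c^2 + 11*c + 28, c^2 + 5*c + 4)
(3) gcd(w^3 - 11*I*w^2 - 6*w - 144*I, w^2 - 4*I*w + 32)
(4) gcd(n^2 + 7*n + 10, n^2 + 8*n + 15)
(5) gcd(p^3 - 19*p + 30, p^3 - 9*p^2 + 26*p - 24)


(1) = a - 8
(2) = c + 4
(3) = gcd((w - 8*I)*(w - 6*I)*(w + 3*I), (w - 8*I)*(w + 4*I)) = w - 8*I
(4) = n + 5
(5) = gcd((p - 3)*(p - 2)*(p + 5), (p - 4)*(p - 3)*(p - 2)) = p^2 - 5*p + 6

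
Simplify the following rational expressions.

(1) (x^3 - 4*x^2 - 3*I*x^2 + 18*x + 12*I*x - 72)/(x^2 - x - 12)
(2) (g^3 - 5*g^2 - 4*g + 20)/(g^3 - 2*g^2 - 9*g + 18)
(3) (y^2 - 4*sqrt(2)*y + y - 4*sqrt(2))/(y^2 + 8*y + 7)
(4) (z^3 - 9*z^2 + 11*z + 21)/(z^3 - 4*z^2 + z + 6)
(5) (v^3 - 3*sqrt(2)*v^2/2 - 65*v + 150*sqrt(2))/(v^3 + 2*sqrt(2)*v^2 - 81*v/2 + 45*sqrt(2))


(1) = (x^2 - 3*I*x + 18)/(x + 3)
(2) = (g^2 - 3*g - 10)/(g^2 - 9)
(3) = (y - 4*sqrt(2))/(y + 7)
(4) = (z - 7)/(z - 2)
(5) = (4*v - 20*sqrt(2))/(4*v - 6*sqrt(2))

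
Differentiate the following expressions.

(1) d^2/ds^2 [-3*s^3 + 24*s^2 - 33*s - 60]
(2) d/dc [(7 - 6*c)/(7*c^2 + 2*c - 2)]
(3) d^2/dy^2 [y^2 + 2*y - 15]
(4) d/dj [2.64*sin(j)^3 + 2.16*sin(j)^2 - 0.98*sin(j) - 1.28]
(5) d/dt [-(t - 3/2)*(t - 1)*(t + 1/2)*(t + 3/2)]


(1) = 48 - 18*s
(2) = 2*(21*c^2 - 49*c - 1)/(49*c^4 + 28*c^3 - 24*c^2 - 8*c + 4)
(3) = 2
(4) = (7.92*sin(j)^2 + 4.32*sin(j) - 0.98)*cos(j)
(5) = -4*t^3 + 3*t^2/2 + 11*t/2 - 9/8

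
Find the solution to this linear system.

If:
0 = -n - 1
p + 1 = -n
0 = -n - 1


Then:
n = -1
p = 0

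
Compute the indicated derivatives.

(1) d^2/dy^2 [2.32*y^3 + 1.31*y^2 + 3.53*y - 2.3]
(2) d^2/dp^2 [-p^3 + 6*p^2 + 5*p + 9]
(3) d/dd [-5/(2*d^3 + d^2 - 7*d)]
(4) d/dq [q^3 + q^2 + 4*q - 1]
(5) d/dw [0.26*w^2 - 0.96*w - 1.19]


(1) = 13.92*y + 2.62
(2) = 12 - 6*p
(3) = 5*(6*d^2 + 2*d - 7)/(d^2*(2*d^2 + d - 7)^2)
(4) = 3*q^2 + 2*q + 4
(5) = 0.52*w - 0.96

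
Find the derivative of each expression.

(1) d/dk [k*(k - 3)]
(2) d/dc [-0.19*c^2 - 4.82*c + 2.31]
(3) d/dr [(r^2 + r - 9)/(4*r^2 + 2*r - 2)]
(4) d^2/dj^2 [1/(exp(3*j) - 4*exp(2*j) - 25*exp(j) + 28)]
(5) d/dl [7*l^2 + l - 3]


(1) = 2*k - 3
(2) = -0.38*c - 4.82
(3) = (-r^2 + 34*r + 8)/(2*(4*r^4 + 4*r^3 - 3*r^2 - 2*r + 1))
(4) = ((-9*exp(2*j) + 16*exp(j) + 25)*(exp(3*j) - 4*exp(2*j) - 25*exp(j) + 28) + 2*(-3*exp(2*j) + 8*exp(j) + 25)^2*exp(j))*exp(j)/(exp(3*j) - 4*exp(2*j) - 25*exp(j) + 28)^3
(5) = 14*l + 1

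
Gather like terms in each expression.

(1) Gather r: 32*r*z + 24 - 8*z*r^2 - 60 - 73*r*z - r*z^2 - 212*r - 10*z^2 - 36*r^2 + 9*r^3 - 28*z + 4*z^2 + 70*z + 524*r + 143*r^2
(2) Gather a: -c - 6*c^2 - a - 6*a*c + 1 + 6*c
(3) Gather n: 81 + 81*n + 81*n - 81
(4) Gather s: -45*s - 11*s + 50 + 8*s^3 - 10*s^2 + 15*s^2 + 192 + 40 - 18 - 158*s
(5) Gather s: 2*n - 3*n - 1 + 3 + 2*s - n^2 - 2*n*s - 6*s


(1) = 9*r^3 + r^2*(107 - 8*z) + r*(-z^2 - 41*z + 312) - 6*z^2 + 42*z - 36
(2) = a*(-6*c - 1) - 6*c^2 + 5*c + 1
(3) = 162*n
(4) = 8*s^3 + 5*s^2 - 214*s + 264
(5) = -n^2 - n + s*(-2*n - 4) + 2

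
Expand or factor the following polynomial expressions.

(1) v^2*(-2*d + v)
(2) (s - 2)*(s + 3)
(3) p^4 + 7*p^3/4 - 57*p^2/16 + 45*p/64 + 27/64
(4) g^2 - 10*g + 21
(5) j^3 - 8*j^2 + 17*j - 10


(1) = -2*d*v^2 + v^3
(2) = s^2 + s - 6
(3) = (p - 3/4)^2*(p + 1/4)*(p + 3)
(4) = (g - 7)*(g - 3)
(5) = (j - 5)*(j - 2)*(j - 1)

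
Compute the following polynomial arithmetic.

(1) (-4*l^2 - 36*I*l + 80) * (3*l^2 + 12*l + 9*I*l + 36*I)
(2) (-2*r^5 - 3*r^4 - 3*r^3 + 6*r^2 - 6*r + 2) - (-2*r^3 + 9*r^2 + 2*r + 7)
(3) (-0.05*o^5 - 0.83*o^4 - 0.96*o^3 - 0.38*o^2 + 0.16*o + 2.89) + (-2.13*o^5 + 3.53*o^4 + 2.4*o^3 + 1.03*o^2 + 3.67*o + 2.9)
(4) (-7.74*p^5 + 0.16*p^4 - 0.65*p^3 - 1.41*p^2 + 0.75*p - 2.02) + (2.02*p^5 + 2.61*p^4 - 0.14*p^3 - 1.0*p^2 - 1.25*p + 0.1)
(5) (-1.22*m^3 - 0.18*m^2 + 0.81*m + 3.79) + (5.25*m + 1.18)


(1) = -12*l^4 - 48*l^3 - 144*I*l^3 + 564*l^2 - 576*I*l^2 + 2256*l + 720*I*l + 2880*I
(2) = -2*r^5 - 3*r^4 - r^3 - 3*r^2 - 8*r - 5
(3) = -2.18*o^5 + 2.7*o^4 + 1.44*o^3 + 0.65*o^2 + 3.83*o + 5.79
(4) = -5.72*p^5 + 2.77*p^4 - 0.79*p^3 - 2.41*p^2 - 0.5*p - 1.92
(5) = -1.22*m^3 - 0.18*m^2 + 6.06*m + 4.97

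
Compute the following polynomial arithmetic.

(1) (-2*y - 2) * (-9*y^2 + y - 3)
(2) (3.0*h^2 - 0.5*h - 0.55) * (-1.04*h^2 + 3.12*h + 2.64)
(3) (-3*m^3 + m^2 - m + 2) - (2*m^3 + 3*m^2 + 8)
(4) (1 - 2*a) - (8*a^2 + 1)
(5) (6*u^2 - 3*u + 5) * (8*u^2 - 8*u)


(1) = 18*y^3 + 16*y^2 + 4*y + 6
(2) = -3.12*h^4 + 9.88*h^3 + 6.932*h^2 - 3.036*h - 1.452
(3) = -5*m^3 - 2*m^2 - m - 6
(4) = -8*a^2 - 2*a
(5) = 48*u^4 - 72*u^3 + 64*u^2 - 40*u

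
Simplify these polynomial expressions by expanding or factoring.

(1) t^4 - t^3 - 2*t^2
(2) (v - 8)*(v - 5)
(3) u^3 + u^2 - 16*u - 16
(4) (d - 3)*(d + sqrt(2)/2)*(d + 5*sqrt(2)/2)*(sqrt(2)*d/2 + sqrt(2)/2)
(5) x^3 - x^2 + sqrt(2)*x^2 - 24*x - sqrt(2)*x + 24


(1) = t^2*(t - 2)*(t + 1)
(2) = v^2 - 13*v + 40
(3) = (u - 4)*(u + 1)*(u + 4)
(4) = sqrt(2)*d^4/2 - sqrt(2)*d^3 + 3*d^3 - 6*d^2 - sqrt(2)*d^2/4 - 9*d - 5*sqrt(2)*d/2 - 15*sqrt(2)/4
(5) = (x - 1)*(x - 3*sqrt(2))*(x + 4*sqrt(2))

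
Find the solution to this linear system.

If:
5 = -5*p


Then:
p = -1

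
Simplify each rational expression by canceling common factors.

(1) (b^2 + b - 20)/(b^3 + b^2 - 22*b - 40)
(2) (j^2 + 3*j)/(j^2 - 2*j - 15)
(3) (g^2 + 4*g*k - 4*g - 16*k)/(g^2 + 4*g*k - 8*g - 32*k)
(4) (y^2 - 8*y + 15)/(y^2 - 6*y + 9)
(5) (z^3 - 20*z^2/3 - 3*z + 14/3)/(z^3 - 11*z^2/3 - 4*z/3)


(1) = (b^2 + b - 20)/(b^3 + b^2 - 22*b - 40)
(2) = j/(j - 5)
(3) = (g - 4)/(g - 8)
(4) = (y - 5)/(y - 3)
(5) = (3*z^3 - 20*z^2 - 9*z + 14)/(3*z^3 - 11*z^2 - 4*z)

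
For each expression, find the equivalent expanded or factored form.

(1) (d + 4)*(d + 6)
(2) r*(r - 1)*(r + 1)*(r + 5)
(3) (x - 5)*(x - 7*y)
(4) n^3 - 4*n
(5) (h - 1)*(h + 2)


(1) = d^2 + 10*d + 24
(2) = r^4 + 5*r^3 - r^2 - 5*r
(3) = x^2 - 7*x*y - 5*x + 35*y
(4) = n*(n - 2)*(n + 2)
(5) = h^2 + h - 2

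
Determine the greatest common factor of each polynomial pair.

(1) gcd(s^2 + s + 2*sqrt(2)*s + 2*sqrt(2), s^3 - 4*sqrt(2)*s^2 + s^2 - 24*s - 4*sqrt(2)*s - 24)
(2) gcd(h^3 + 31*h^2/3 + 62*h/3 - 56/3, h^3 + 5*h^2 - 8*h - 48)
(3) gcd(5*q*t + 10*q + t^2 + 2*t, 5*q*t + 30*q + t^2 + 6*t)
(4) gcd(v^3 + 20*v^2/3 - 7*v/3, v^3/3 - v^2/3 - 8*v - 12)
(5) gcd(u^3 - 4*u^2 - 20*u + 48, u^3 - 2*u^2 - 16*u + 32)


(1) = s^2 + s*(1 + 2*sqrt(2)) + 2*sqrt(2)
(2) = h + 4
(3) = 5*q + t
(4) = gcd(v*(v - 1/3)*(v + 7), (v/3 + 1)*(v - 6)*(v + 2)) = 1
(5) = gcd((u - 6)*(u - 2)*(u + 4), (u - 4)*(u - 2)*(u + 4)) = u^2 + 2*u - 8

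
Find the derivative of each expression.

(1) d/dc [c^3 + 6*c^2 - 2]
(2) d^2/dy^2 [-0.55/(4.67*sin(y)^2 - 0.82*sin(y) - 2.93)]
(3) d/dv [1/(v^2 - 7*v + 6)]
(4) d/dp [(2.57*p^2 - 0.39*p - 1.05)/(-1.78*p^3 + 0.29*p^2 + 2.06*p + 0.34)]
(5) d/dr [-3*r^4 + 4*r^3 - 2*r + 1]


(1) = 3*c*(c + 4)
(2) = (-47.97958*sin(y)^4 + 6.31851*sin(y)^3 + 41.49673*sin(y)^2 - 11.31559*sin(y) + 15.79105)/(-4.67*sin(y)^2 + 0.82*sin(y) + 2.93)^3
(3) = (7 - 2*v)/(v^2 - 7*v + 6)^2
(4) = (4.5746*p^4 - 1.3884*p^3 - 0.1997*p^2 + 2.3566*p + 2.0304)/(3.1684*p^6 - 1.0324*p^5 - 7.2495*p^4 - 0.0156*p^3 + 4.4408*p^2 + 1.4008*p + 0.1156)
(5) = -12*r^3 + 12*r^2 - 2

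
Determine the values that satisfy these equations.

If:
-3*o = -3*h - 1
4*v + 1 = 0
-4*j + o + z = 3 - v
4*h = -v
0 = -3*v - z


Then:
h = 1/16
j = -101/192
o = 19/48
v = -1/4
z = 3/4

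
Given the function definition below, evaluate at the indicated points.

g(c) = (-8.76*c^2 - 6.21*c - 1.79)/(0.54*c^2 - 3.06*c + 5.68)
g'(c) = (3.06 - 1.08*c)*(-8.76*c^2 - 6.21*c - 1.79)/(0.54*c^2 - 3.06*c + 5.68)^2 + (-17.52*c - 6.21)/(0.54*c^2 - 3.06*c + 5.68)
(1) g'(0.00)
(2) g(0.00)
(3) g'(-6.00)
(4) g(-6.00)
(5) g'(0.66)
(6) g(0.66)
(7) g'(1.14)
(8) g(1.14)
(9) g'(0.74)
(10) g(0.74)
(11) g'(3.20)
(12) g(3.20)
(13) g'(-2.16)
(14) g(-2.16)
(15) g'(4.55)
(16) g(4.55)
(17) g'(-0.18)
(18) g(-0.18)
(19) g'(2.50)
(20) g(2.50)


(1) = -1.26
(2) = -0.32
(3) = 0.86
(4) = -6.44
(5) = -6.06
(6) = -2.49
(7) = -13.47
(8) = -7.00
(9) = -7.00
(10) = -3.01
(11) = -21.98
(12) = -78.56
(13) = 1.42
(14) = -1.97
(15) = 16.19
(16) = -71.99
(17) = -0.57
(18) = -0.15
(19) = -48.74
(20) = -51.29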